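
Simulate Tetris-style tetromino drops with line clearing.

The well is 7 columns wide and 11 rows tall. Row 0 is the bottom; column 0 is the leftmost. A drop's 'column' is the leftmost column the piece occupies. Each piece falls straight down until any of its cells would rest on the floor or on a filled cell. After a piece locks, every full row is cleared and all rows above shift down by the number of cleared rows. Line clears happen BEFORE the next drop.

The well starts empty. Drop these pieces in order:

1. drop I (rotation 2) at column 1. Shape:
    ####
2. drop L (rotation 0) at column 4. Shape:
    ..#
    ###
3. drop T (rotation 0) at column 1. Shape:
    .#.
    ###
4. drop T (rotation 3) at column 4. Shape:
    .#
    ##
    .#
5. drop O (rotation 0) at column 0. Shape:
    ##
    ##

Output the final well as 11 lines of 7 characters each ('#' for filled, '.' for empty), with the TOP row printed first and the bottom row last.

Answer: .......
.......
.......
.......
.......
.......
.....#.
##..##.
###..##
.######
.####..

Derivation:
Drop 1: I rot2 at col 1 lands with bottom-row=0; cleared 0 line(s) (total 0); column heights now [0 1 1 1 1 0 0], max=1
Drop 2: L rot0 at col 4 lands with bottom-row=1; cleared 0 line(s) (total 0); column heights now [0 1 1 1 2 2 3], max=3
Drop 3: T rot0 at col 1 lands with bottom-row=1; cleared 0 line(s) (total 0); column heights now [0 2 3 2 2 2 3], max=3
Drop 4: T rot3 at col 4 lands with bottom-row=2; cleared 0 line(s) (total 0); column heights now [0 2 3 2 4 5 3], max=5
Drop 5: O rot0 at col 0 lands with bottom-row=2; cleared 0 line(s) (total 0); column heights now [4 4 3 2 4 5 3], max=5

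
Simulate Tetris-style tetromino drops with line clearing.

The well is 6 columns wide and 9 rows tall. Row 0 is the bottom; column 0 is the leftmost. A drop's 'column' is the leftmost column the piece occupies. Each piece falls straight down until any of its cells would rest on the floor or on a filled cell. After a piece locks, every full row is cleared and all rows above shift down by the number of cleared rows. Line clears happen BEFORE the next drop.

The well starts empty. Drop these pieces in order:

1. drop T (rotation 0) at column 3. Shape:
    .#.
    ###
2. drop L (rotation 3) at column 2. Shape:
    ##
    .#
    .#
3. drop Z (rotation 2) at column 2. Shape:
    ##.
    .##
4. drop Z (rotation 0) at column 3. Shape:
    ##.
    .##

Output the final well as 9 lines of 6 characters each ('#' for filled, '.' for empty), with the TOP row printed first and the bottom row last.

Answer: ......
......
...##.
..####
...##.
..##..
...#..
...##.
...###

Derivation:
Drop 1: T rot0 at col 3 lands with bottom-row=0; cleared 0 line(s) (total 0); column heights now [0 0 0 1 2 1], max=2
Drop 2: L rot3 at col 2 lands with bottom-row=1; cleared 0 line(s) (total 0); column heights now [0 0 4 4 2 1], max=4
Drop 3: Z rot2 at col 2 lands with bottom-row=4; cleared 0 line(s) (total 0); column heights now [0 0 6 6 5 1], max=6
Drop 4: Z rot0 at col 3 lands with bottom-row=5; cleared 0 line(s) (total 0); column heights now [0 0 6 7 7 6], max=7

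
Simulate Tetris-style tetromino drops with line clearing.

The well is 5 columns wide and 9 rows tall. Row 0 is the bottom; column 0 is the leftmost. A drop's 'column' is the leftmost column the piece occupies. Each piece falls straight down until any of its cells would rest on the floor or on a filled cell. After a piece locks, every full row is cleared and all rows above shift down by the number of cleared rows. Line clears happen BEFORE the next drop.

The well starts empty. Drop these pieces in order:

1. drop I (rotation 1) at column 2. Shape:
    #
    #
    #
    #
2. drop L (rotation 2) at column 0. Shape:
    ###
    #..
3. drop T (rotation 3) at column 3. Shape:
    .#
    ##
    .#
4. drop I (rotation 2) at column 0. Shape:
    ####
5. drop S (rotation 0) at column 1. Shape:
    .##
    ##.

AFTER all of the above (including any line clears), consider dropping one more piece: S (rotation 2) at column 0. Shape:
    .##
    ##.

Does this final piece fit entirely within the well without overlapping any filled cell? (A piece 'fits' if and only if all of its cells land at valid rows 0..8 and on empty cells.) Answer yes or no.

Answer: yes

Derivation:
Drop 1: I rot1 at col 2 lands with bottom-row=0; cleared 0 line(s) (total 0); column heights now [0 0 4 0 0], max=4
Drop 2: L rot2 at col 0 lands with bottom-row=3; cleared 0 line(s) (total 0); column heights now [5 5 5 0 0], max=5
Drop 3: T rot3 at col 3 lands with bottom-row=0; cleared 0 line(s) (total 0); column heights now [5 5 5 2 3], max=5
Drop 4: I rot2 at col 0 lands with bottom-row=5; cleared 0 line(s) (total 0); column heights now [6 6 6 6 3], max=6
Drop 5: S rot0 at col 1 lands with bottom-row=6; cleared 0 line(s) (total 0); column heights now [6 7 8 8 3], max=8
Test piece S rot2 at col 0 (width 3): heights before test = [6 7 8 8 3]; fits = True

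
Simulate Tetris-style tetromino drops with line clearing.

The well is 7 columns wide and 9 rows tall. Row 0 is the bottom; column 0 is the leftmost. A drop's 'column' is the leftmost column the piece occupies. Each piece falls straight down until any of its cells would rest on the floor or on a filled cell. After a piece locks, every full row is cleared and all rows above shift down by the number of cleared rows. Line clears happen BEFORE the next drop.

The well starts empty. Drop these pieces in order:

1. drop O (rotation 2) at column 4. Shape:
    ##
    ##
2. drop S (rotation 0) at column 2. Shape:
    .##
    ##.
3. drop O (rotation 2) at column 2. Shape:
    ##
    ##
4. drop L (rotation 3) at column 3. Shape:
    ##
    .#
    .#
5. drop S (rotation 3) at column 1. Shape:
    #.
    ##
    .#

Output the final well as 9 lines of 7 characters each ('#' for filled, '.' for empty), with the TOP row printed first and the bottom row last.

Drop 1: O rot2 at col 4 lands with bottom-row=0; cleared 0 line(s) (total 0); column heights now [0 0 0 0 2 2 0], max=2
Drop 2: S rot0 at col 2 lands with bottom-row=1; cleared 0 line(s) (total 0); column heights now [0 0 2 3 3 2 0], max=3
Drop 3: O rot2 at col 2 lands with bottom-row=3; cleared 0 line(s) (total 0); column heights now [0 0 5 5 3 2 0], max=5
Drop 4: L rot3 at col 3 lands with bottom-row=3; cleared 0 line(s) (total 0); column heights now [0 0 5 6 6 2 0], max=6
Drop 5: S rot3 at col 1 lands with bottom-row=5; cleared 0 line(s) (total 0); column heights now [0 8 7 6 6 2 0], max=8

Answer: .......
.#.....
.##....
..###..
..###..
..###..
...##..
..####.
....##.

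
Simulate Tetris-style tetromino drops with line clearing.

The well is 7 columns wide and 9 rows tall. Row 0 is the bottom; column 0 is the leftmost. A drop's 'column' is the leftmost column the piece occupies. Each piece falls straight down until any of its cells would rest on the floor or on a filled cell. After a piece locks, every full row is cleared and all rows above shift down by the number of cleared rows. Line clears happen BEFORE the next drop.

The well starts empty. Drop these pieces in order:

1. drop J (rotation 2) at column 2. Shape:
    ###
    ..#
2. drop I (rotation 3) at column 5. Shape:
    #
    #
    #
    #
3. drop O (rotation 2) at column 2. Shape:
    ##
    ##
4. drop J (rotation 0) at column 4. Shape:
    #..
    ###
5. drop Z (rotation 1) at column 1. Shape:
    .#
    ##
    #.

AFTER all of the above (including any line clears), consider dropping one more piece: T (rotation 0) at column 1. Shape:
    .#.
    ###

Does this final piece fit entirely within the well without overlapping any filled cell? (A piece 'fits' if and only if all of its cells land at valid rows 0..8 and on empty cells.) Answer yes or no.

Drop 1: J rot2 at col 2 lands with bottom-row=0; cleared 0 line(s) (total 0); column heights now [0 0 2 2 2 0 0], max=2
Drop 2: I rot3 at col 5 lands with bottom-row=0; cleared 0 line(s) (total 0); column heights now [0 0 2 2 2 4 0], max=4
Drop 3: O rot2 at col 2 lands with bottom-row=2; cleared 0 line(s) (total 0); column heights now [0 0 4 4 2 4 0], max=4
Drop 4: J rot0 at col 4 lands with bottom-row=4; cleared 0 line(s) (total 0); column heights now [0 0 4 4 6 5 5], max=6
Drop 5: Z rot1 at col 1 lands with bottom-row=3; cleared 0 line(s) (total 0); column heights now [0 5 6 4 6 5 5], max=6
Test piece T rot0 at col 1 (width 3): heights before test = [0 5 6 4 6 5 5]; fits = True

Answer: yes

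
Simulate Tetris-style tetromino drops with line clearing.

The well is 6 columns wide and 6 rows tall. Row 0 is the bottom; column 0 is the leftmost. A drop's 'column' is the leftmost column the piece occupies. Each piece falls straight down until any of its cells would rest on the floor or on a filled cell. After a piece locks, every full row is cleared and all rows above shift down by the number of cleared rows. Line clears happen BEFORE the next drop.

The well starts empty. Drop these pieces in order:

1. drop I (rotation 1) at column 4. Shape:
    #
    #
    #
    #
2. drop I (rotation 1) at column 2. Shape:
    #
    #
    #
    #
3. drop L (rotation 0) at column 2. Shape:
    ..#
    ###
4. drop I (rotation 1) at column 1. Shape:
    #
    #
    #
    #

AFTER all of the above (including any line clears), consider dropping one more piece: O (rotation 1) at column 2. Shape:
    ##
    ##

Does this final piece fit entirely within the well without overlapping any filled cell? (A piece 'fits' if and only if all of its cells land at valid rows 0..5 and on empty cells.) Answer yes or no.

Answer: no

Derivation:
Drop 1: I rot1 at col 4 lands with bottom-row=0; cleared 0 line(s) (total 0); column heights now [0 0 0 0 4 0], max=4
Drop 2: I rot1 at col 2 lands with bottom-row=0; cleared 0 line(s) (total 0); column heights now [0 0 4 0 4 0], max=4
Drop 3: L rot0 at col 2 lands with bottom-row=4; cleared 0 line(s) (total 0); column heights now [0 0 5 5 6 0], max=6
Drop 4: I rot1 at col 1 lands with bottom-row=0; cleared 0 line(s) (total 0); column heights now [0 4 5 5 6 0], max=6
Test piece O rot1 at col 2 (width 2): heights before test = [0 4 5 5 6 0]; fits = False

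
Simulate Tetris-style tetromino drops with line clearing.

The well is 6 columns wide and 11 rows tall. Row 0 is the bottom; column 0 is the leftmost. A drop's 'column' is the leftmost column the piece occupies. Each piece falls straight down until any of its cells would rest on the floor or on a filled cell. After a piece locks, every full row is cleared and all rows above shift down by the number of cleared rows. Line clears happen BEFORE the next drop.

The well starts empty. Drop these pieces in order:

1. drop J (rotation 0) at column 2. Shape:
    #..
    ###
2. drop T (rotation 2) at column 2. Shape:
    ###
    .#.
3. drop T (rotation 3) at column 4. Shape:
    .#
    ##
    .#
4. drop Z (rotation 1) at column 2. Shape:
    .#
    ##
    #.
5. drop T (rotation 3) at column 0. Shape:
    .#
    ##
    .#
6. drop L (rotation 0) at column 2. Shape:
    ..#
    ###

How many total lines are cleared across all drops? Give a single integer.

Answer: 0

Derivation:
Drop 1: J rot0 at col 2 lands with bottom-row=0; cleared 0 line(s) (total 0); column heights now [0 0 2 1 1 0], max=2
Drop 2: T rot2 at col 2 lands with bottom-row=1; cleared 0 line(s) (total 0); column heights now [0 0 3 3 3 0], max=3
Drop 3: T rot3 at col 4 lands with bottom-row=2; cleared 0 line(s) (total 0); column heights now [0 0 3 3 4 5], max=5
Drop 4: Z rot1 at col 2 lands with bottom-row=3; cleared 0 line(s) (total 0); column heights now [0 0 5 6 4 5], max=6
Drop 5: T rot3 at col 0 lands with bottom-row=0; cleared 0 line(s) (total 0); column heights now [2 3 5 6 4 5], max=6
Drop 6: L rot0 at col 2 lands with bottom-row=6; cleared 0 line(s) (total 0); column heights now [2 3 7 7 8 5], max=8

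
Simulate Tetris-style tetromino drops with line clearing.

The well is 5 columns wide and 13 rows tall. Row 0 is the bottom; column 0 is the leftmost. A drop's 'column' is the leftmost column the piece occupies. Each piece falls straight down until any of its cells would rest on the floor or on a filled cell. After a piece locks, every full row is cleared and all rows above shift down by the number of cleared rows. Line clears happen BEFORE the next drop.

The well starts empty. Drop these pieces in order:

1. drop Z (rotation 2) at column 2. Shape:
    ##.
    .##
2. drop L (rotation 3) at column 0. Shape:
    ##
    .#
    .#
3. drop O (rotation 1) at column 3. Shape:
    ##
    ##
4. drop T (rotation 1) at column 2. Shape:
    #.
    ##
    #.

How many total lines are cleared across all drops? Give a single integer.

Drop 1: Z rot2 at col 2 lands with bottom-row=0; cleared 0 line(s) (total 0); column heights now [0 0 2 2 1], max=2
Drop 2: L rot3 at col 0 lands with bottom-row=0; cleared 0 line(s) (total 0); column heights now [3 3 2 2 1], max=3
Drop 3: O rot1 at col 3 lands with bottom-row=2; cleared 0 line(s) (total 0); column heights now [3 3 2 4 4], max=4
Drop 4: T rot1 at col 2 lands with bottom-row=3; cleared 0 line(s) (total 0); column heights now [3 3 6 5 4], max=6

Answer: 0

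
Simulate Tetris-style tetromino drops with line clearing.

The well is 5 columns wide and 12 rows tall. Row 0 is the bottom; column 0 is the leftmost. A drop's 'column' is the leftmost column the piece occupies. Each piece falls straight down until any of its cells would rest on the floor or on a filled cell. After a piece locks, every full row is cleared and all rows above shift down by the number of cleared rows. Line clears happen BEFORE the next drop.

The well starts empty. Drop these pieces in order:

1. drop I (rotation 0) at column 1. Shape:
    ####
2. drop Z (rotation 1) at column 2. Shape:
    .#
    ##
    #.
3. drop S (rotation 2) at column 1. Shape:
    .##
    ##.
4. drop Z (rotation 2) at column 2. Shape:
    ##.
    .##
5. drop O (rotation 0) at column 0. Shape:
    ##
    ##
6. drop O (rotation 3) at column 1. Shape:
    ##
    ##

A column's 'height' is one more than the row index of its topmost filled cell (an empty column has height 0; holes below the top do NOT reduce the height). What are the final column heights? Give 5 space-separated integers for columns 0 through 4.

Drop 1: I rot0 at col 1 lands with bottom-row=0; cleared 0 line(s) (total 0); column heights now [0 1 1 1 1], max=1
Drop 2: Z rot1 at col 2 lands with bottom-row=1; cleared 0 line(s) (total 0); column heights now [0 1 3 4 1], max=4
Drop 3: S rot2 at col 1 lands with bottom-row=3; cleared 0 line(s) (total 0); column heights now [0 4 5 5 1], max=5
Drop 4: Z rot2 at col 2 lands with bottom-row=5; cleared 0 line(s) (total 0); column heights now [0 4 7 7 6], max=7
Drop 5: O rot0 at col 0 lands with bottom-row=4; cleared 0 line(s) (total 0); column heights now [6 6 7 7 6], max=7
Drop 6: O rot3 at col 1 lands with bottom-row=7; cleared 0 line(s) (total 0); column heights now [6 9 9 7 6], max=9

Answer: 6 9 9 7 6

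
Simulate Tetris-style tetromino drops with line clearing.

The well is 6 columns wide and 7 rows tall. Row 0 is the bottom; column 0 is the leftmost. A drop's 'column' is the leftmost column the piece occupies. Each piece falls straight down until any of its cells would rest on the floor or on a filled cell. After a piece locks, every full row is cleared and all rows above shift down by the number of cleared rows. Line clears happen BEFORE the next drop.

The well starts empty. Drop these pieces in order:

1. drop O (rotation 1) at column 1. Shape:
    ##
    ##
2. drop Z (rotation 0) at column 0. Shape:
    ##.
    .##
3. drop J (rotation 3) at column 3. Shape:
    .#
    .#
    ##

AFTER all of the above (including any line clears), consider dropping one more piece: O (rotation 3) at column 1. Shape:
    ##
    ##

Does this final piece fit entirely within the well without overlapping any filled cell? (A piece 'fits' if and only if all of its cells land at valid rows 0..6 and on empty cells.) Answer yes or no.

Drop 1: O rot1 at col 1 lands with bottom-row=0; cleared 0 line(s) (total 0); column heights now [0 2 2 0 0 0], max=2
Drop 2: Z rot0 at col 0 lands with bottom-row=2; cleared 0 line(s) (total 0); column heights now [4 4 3 0 0 0], max=4
Drop 3: J rot3 at col 3 lands with bottom-row=0; cleared 0 line(s) (total 0); column heights now [4 4 3 1 3 0], max=4
Test piece O rot3 at col 1 (width 2): heights before test = [4 4 3 1 3 0]; fits = True

Answer: yes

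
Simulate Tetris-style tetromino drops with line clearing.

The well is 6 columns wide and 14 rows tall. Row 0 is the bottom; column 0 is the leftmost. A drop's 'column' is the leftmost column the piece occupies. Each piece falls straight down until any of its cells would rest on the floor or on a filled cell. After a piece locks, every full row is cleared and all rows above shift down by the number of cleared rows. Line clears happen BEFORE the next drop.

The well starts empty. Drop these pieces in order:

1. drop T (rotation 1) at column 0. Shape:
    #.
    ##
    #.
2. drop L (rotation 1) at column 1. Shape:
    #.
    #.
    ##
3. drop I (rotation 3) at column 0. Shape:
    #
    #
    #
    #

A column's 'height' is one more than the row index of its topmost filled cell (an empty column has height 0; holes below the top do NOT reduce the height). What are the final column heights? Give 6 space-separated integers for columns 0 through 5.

Answer: 7 5 3 0 0 0

Derivation:
Drop 1: T rot1 at col 0 lands with bottom-row=0; cleared 0 line(s) (total 0); column heights now [3 2 0 0 0 0], max=3
Drop 2: L rot1 at col 1 lands with bottom-row=2; cleared 0 line(s) (total 0); column heights now [3 5 3 0 0 0], max=5
Drop 3: I rot3 at col 0 lands with bottom-row=3; cleared 0 line(s) (total 0); column heights now [7 5 3 0 0 0], max=7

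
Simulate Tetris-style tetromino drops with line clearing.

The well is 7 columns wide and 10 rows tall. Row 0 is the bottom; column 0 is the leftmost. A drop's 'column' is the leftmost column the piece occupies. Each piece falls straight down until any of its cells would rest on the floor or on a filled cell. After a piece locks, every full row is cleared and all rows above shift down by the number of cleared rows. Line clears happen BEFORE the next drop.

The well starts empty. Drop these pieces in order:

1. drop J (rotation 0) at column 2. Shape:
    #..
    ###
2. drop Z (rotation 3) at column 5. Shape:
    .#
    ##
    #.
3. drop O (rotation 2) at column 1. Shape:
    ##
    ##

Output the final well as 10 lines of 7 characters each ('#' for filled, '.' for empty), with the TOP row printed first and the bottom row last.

Drop 1: J rot0 at col 2 lands with bottom-row=0; cleared 0 line(s) (total 0); column heights now [0 0 2 1 1 0 0], max=2
Drop 2: Z rot3 at col 5 lands with bottom-row=0; cleared 0 line(s) (total 0); column heights now [0 0 2 1 1 2 3], max=3
Drop 3: O rot2 at col 1 lands with bottom-row=2; cleared 0 line(s) (total 0); column heights now [0 4 4 1 1 2 3], max=4

Answer: .......
.......
.......
.......
.......
.......
.##....
.##...#
..#..##
..####.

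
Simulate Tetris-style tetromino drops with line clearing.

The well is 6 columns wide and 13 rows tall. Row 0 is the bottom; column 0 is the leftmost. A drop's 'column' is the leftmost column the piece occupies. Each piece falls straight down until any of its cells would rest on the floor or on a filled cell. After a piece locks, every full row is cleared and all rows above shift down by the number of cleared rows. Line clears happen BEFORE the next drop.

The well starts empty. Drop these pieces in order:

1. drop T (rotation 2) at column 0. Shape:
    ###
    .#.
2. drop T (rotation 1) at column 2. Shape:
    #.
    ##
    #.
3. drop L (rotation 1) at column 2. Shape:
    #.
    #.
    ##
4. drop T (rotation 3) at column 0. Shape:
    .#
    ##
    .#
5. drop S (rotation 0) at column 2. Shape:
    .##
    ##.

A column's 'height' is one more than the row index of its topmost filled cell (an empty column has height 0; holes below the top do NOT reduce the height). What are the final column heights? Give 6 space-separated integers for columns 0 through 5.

Drop 1: T rot2 at col 0 lands with bottom-row=0; cleared 0 line(s) (total 0); column heights now [2 2 2 0 0 0], max=2
Drop 2: T rot1 at col 2 lands with bottom-row=2; cleared 0 line(s) (total 0); column heights now [2 2 5 4 0 0], max=5
Drop 3: L rot1 at col 2 lands with bottom-row=5; cleared 0 line(s) (total 0); column heights now [2 2 8 6 0 0], max=8
Drop 4: T rot3 at col 0 lands with bottom-row=2; cleared 0 line(s) (total 0); column heights now [4 5 8 6 0 0], max=8
Drop 5: S rot0 at col 2 lands with bottom-row=8; cleared 0 line(s) (total 0); column heights now [4 5 9 10 10 0], max=10

Answer: 4 5 9 10 10 0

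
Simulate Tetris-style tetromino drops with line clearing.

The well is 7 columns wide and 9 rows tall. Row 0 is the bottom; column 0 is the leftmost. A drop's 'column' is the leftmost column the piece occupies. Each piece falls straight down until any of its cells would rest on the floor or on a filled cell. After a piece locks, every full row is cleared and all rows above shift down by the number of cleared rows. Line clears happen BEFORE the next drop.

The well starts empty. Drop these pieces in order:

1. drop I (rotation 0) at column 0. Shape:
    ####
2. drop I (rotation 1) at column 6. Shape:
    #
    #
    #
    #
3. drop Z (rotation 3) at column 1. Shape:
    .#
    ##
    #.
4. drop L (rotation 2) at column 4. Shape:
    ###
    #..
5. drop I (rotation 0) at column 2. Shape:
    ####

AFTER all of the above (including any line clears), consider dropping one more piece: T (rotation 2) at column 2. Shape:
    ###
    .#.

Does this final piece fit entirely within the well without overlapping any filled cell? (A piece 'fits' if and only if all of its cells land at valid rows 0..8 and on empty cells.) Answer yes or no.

Drop 1: I rot0 at col 0 lands with bottom-row=0; cleared 0 line(s) (total 0); column heights now [1 1 1 1 0 0 0], max=1
Drop 2: I rot1 at col 6 lands with bottom-row=0; cleared 0 line(s) (total 0); column heights now [1 1 1 1 0 0 4], max=4
Drop 3: Z rot3 at col 1 lands with bottom-row=1; cleared 0 line(s) (total 0); column heights now [1 3 4 1 0 0 4], max=4
Drop 4: L rot2 at col 4 lands with bottom-row=3; cleared 0 line(s) (total 0); column heights now [1 3 4 1 5 5 5], max=5
Drop 5: I rot0 at col 2 lands with bottom-row=5; cleared 0 line(s) (total 0); column heights now [1 3 6 6 6 6 5], max=6
Test piece T rot2 at col 2 (width 3): heights before test = [1 3 6 6 6 6 5]; fits = True

Answer: yes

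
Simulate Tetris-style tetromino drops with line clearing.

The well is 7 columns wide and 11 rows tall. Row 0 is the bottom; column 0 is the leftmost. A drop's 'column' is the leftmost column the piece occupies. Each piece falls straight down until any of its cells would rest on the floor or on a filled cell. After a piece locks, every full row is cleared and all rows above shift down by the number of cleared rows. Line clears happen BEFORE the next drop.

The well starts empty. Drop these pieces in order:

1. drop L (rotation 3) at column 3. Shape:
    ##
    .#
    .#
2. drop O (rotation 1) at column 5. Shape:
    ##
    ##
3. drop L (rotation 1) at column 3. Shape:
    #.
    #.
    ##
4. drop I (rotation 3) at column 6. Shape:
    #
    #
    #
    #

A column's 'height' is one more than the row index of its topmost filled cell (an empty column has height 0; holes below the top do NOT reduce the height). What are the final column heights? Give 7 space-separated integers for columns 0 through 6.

Answer: 0 0 0 6 4 2 6

Derivation:
Drop 1: L rot3 at col 3 lands with bottom-row=0; cleared 0 line(s) (total 0); column heights now [0 0 0 3 3 0 0], max=3
Drop 2: O rot1 at col 5 lands with bottom-row=0; cleared 0 line(s) (total 0); column heights now [0 0 0 3 3 2 2], max=3
Drop 3: L rot1 at col 3 lands with bottom-row=3; cleared 0 line(s) (total 0); column heights now [0 0 0 6 4 2 2], max=6
Drop 4: I rot3 at col 6 lands with bottom-row=2; cleared 0 line(s) (total 0); column heights now [0 0 0 6 4 2 6], max=6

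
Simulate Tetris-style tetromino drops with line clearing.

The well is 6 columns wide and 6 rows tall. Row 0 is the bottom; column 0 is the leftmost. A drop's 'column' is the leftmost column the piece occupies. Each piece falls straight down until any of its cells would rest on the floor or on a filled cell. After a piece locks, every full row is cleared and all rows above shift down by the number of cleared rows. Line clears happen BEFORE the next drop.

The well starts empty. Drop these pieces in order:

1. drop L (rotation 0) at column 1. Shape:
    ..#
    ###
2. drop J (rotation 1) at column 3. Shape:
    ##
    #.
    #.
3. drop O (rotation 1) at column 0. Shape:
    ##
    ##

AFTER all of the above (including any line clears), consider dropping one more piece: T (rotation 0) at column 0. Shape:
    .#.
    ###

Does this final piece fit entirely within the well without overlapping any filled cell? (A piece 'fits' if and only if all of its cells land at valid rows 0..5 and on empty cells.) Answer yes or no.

Drop 1: L rot0 at col 1 lands with bottom-row=0; cleared 0 line(s) (total 0); column heights now [0 1 1 2 0 0], max=2
Drop 2: J rot1 at col 3 lands with bottom-row=2; cleared 0 line(s) (total 0); column heights now [0 1 1 5 5 0], max=5
Drop 3: O rot1 at col 0 lands with bottom-row=1; cleared 0 line(s) (total 0); column heights now [3 3 1 5 5 0], max=5
Test piece T rot0 at col 0 (width 3): heights before test = [3 3 1 5 5 0]; fits = True

Answer: yes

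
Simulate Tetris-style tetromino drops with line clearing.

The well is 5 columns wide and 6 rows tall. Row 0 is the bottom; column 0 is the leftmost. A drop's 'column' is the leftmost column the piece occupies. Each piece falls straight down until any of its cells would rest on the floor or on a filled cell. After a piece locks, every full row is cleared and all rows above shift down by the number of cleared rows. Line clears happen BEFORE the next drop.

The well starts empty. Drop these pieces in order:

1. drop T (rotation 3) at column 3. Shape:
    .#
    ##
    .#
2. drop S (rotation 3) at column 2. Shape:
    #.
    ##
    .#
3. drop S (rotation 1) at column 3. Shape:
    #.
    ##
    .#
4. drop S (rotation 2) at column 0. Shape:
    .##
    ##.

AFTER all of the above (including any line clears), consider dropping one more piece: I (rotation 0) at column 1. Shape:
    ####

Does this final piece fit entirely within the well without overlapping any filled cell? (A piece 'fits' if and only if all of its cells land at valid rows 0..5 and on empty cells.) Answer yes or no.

Drop 1: T rot3 at col 3 lands with bottom-row=0; cleared 0 line(s) (total 0); column heights now [0 0 0 2 3], max=3
Drop 2: S rot3 at col 2 lands with bottom-row=2; cleared 0 line(s) (total 0); column heights now [0 0 5 4 3], max=5
Drop 3: S rot1 at col 3 lands with bottom-row=3; cleared 0 line(s) (total 0); column heights now [0 0 5 6 5], max=6
Drop 4: S rot2 at col 0 lands with bottom-row=4; cleared 1 line(s) (total 1); column heights now [0 5 5 5 4], max=5
Test piece I rot0 at col 1 (width 4): heights before test = [0 5 5 5 4]; fits = True

Answer: yes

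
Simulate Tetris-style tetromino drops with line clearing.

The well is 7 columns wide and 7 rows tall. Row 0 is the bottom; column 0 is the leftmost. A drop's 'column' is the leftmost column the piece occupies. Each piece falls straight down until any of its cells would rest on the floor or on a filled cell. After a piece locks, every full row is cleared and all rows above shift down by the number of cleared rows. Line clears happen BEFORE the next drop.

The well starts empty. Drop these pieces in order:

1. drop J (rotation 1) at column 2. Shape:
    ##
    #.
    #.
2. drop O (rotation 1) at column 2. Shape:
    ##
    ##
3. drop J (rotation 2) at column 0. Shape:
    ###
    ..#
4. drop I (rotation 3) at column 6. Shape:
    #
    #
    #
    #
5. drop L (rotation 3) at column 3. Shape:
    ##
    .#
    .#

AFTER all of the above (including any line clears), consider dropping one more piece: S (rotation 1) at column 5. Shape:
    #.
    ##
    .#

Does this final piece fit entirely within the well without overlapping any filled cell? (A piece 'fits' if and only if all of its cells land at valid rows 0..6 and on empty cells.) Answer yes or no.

Answer: yes

Derivation:
Drop 1: J rot1 at col 2 lands with bottom-row=0; cleared 0 line(s) (total 0); column heights now [0 0 3 3 0 0 0], max=3
Drop 2: O rot1 at col 2 lands with bottom-row=3; cleared 0 line(s) (total 0); column heights now [0 0 5 5 0 0 0], max=5
Drop 3: J rot2 at col 0 lands with bottom-row=5; cleared 0 line(s) (total 0); column heights now [7 7 7 5 0 0 0], max=7
Drop 4: I rot3 at col 6 lands with bottom-row=0; cleared 0 line(s) (total 0); column heights now [7 7 7 5 0 0 4], max=7
Drop 5: L rot3 at col 3 lands with bottom-row=3; cleared 0 line(s) (total 0); column heights now [7 7 7 6 6 0 4], max=7
Test piece S rot1 at col 5 (width 2): heights before test = [7 7 7 6 6 0 4]; fits = True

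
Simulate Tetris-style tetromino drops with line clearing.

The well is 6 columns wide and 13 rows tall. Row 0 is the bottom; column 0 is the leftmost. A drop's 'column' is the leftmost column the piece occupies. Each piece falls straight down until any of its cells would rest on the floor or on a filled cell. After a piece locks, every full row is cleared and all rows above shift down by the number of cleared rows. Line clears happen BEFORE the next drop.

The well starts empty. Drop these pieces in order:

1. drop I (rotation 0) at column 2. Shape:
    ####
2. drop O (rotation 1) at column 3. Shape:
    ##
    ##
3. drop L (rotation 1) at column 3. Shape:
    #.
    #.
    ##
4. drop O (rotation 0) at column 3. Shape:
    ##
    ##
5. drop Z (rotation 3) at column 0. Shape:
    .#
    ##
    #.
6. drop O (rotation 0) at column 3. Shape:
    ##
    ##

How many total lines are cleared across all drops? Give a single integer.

Drop 1: I rot0 at col 2 lands with bottom-row=0; cleared 0 line(s) (total 0); column heights now [0 0 1 1 1 1], max=1
Drop 2: O rot1 at col 3 lands with bottom-row=1; cleared 0 line(s) (total 0); column heights now [0 0 1 3 3 1], max=3
Drop 3: L rot1 at col 3 lands with bottom-row=3; cleared 0 line(s) (total 0); column heights now [0 0 1 6 4 1], max=6
Drop 4: O rot0 at col 3 lands with bottom-row=6; cleared 0 line(s) (total 0); column heights now [0 0 1 8 8 1], max=8
Drop 5: Z rot3 at col 0 lands with bottom-row=0; cleared 0 line(s) (total 0); column heights now [2 3 1 8 8 1], max=8
Drop 6: O rot0 at col 3 lands with bottom-row=8; cleared 0 line(s) (total 0); column heights now [2 3 1 10 10 1], max=10

Answer: 0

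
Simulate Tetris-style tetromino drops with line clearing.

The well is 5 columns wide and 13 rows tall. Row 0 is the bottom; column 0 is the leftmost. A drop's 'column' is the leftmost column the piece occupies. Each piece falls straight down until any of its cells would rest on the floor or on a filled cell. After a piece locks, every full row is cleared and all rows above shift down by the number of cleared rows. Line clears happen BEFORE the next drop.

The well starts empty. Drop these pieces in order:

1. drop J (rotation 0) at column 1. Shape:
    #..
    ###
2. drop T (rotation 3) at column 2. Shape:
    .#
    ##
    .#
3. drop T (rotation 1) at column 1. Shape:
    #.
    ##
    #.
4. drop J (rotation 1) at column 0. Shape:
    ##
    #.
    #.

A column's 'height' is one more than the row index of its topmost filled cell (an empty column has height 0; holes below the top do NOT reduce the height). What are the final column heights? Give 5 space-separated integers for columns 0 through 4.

Drop 1: J rot0 at col 1 lands with bottom-row=0; cleared 0 line(s) (total 0); column heights now [0 2 1 1 0], max=2
Drop 2: T rot3 at col 2 lands with bottom-row=1; cleared 0 line(s) (total 0); column heights now [0 2 3 4 0], max=4
Drop 3: T rot1 at col 1 lands with bottom-row=2; cleared 0 line(s) (total 0); column heights now [0 5 4 4 0], max=5
Drop 4: J rot1 at col 0 lands with bottom-row=3; cleared 0 line(s) (total 0); column heights now [6 6 4 4 0], max=6

Answer: 6 6 4 4 0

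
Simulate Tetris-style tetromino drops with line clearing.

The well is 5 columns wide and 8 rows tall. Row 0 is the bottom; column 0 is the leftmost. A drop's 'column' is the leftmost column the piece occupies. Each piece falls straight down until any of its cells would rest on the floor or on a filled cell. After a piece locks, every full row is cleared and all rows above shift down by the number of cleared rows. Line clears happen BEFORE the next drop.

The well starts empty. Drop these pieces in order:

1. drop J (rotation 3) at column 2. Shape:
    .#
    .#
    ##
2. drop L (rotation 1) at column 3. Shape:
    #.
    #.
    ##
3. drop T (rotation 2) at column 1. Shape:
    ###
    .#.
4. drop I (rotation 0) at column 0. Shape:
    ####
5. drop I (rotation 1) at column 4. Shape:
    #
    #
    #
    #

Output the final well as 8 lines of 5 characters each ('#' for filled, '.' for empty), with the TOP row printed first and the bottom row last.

Answer: .....
.####
..###
...##
...##
...#.
...#.
..##.

Derivation:
Drop 1: J rot3 at col 2 lands with bottom-row=0; cleared 0 line(s) (total 0); column heights now [0 0 1 3 0], max=3
Drop 2: L rot1 at col 3 lands with bottom-row=3; cleared 0 line(s) (total 0); column heights now [0 0 1 6 4], max=6
Drop 3: T rot2 at col 1 lands with bottom-row=5; cleared 0 line(s) (total 0); column heights now [0 7 7 7 4], max=7
Drop 4: I rot0 at col 0 lands with bottom-row=7; cleared 0 line(s) (total 0); column heights now [8 8 8 8 4], max=8
Drop 5: I rot1 at col 4 lands with bottom-row=4; cleared 1 line(s) (total 1); column heights now [0 7 7 7 7], max=7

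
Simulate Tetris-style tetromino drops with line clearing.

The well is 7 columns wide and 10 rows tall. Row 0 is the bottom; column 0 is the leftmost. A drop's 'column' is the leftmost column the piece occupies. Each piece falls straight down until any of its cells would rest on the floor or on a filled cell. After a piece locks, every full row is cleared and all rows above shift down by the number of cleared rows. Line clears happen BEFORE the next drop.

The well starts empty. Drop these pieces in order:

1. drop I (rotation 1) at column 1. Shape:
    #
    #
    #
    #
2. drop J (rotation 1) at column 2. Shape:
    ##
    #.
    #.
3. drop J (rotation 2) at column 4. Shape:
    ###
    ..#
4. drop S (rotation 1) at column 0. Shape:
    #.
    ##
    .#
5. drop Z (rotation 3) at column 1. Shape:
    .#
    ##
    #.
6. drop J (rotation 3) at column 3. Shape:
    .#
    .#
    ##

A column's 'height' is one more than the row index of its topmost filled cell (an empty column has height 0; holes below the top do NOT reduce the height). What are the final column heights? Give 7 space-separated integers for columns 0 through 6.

Drop 1: I rot1 at col 1 lands with bottom-row=0; cleared 0 line(s) (total 0); column heights now [0 4 0 0 0 0 0], max=4
Drop 2: J rot1 at col 2 lands with bottom-row=0; cleared 0 line(s) (total 0); column heights now [0 4 3 3 0 0 0], max=4
Drop 3: J rot2 at col 4 lands with bottom-row=0; cleared 0 line(s) (total 0); column heights now [0 4 3 3 2 2 2], max=4
Drop 4: S rot1 at col 0 lands with bottom-row=4; cleared 0 line(s) (total 0); column heights now [7 6 3 3 2 2 2], max=7
Drop 5: Z rot3 at col 1 lands with bottom-row=6; cleared 0 line(s) (total 0); column heights now [7 8 9 3 2 2 2], max=9
Drop 6: J rot3 at col 3 lands with bottom-row=3; cleared 0 line(s) (total 0); column heights now [7 8 9 4 6 2 2], max=9

Answer: 7 8 9 4 6 2 2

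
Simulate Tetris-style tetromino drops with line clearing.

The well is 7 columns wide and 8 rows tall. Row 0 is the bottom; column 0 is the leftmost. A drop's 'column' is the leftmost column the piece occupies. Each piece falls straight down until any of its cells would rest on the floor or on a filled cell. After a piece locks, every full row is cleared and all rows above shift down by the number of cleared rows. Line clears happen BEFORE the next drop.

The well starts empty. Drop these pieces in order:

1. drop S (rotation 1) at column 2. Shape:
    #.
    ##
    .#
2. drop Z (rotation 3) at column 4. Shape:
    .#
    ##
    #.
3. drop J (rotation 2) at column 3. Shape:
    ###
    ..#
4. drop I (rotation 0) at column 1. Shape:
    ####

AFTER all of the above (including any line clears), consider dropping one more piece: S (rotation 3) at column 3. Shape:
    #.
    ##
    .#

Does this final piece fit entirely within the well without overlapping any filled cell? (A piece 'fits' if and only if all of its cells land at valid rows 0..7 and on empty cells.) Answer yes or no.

Answer: no

Derivation:
Drop 1: S rot1 at col 2 lands with bottom-row=0; cleared 0 line(s) (total 0); column heights now [0 0 3 2 0 0 0], max=3
Drop 2: Z rot3 at col 4 lands with bottom-row=0; cleared 0 line(s) (total 0); column heights now [0 0 3 2 2 3 0], max=3
Drop 3: J rot2 at col 3 lands with bottom-row=3; cleared 0 line(s) (total 0); column heights now [0 0 3 5 5 5 0], max=5
Drop 4: I rot0 at col 1 lands with bottom-row=5; cleared 0 line(s) (total 0); column heights now [0 6 6 6 6 5 0], max=6
Test piece S rot3 at col 3 (width 2): heights before test = [0 6 6 6 6 5 0]; fits = False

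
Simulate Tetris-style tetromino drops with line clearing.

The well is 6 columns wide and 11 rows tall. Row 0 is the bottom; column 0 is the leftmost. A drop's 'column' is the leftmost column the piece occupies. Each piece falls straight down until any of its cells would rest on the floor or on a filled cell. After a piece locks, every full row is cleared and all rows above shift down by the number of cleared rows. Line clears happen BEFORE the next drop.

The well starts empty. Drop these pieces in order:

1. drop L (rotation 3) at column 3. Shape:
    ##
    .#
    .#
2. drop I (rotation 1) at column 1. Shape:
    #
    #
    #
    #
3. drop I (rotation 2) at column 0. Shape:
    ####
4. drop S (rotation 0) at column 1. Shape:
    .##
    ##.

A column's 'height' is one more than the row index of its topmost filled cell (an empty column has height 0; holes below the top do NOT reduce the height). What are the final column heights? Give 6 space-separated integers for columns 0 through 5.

Answer: 5 6 7 7 3 0

Derivation:
Drop 1: L rot3 at col 3 lands with bottom-row=0; cleared 0 line(s) (total 0); column heights now [0 0 0 3 3 0], max=3
Drop 2: I rot1 at col 1 lands with bottom-row=0; cleared 0 line(s) (total 0); column heights now [0 4 0 3 3 0], max=4
Drop 3: I rot2 at col 0 lands with bottom-row=4; cleared 0 line(s) (total 0); column heights now [5 5 5 5 3 0], max=5
Drop 4: S rot0 at col 1 lands with bottom-row=5; cleared 0 line(s) (total 0); column heights now [5 6 7 7 3 0], max=7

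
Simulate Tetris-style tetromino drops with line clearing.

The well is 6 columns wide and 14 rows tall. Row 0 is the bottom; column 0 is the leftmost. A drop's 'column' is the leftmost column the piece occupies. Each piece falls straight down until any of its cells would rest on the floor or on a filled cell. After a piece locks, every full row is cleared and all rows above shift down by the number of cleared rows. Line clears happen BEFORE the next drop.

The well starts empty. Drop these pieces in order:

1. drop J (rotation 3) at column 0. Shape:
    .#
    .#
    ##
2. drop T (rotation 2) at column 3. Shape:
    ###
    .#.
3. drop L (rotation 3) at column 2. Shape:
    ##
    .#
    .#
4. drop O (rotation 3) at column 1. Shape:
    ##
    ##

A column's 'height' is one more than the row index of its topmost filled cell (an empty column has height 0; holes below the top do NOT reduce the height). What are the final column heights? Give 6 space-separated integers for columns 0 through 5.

Drop 1: J rot3 at col 0 lands with bottom-row=0; cleared 0 line(s) (total 0); column heights now [1 3 0 0 0 0], max=3
Drop 2: T rot2 at col 3 lands with bottom-row=0; cleared 0 line(s) (total 0); column heights now [1 3 0 2 2 2], max=3
Drop 3: L rot3 at col 2 lands with bottom-row=2; cleared 0 line(s) (total 0); column heights now [1 3 5 5 2 2], max=5
Drop 4: O rot3 at col 1 lands with bottom-row=5; cleared 0 line(s) (total 0); column heights now [1 7 7 5 2 2], max=7

Answer: 1 7 7 5 2 2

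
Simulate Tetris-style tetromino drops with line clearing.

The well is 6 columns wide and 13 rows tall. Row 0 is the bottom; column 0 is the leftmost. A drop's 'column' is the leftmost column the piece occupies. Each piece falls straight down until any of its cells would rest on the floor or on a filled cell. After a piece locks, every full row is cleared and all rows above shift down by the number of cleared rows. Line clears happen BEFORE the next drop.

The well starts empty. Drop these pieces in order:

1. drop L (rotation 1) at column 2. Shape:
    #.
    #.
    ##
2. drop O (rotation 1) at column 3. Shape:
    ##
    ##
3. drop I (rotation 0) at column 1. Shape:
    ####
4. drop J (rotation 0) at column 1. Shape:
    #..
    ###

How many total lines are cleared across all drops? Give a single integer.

Answer: 0

Derivation:
Drop 1: L rot1 at col 2 lands with bottom-row=0; cleared 0 line(s) (total 0); column heights now [0 0 3 1 0 0], max=3
Drop 2: O rot1 at col 3 lands with bottom-row=1; cleared 0 line(s) (total 0); column heights now [0 0 3 3 3 0], max=3
Drop 3: I rot0 at col 1 lands with bottom-row=3; cleared 0 line(s) (total 0); column heights now [0 4 4 4 4 0], max=4
Drop 4: J rot0 at col 1 lands with bottom-row=4; cleared 0 line(s) (total 0); column heights now [0 6 5 5 4 0], max=6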